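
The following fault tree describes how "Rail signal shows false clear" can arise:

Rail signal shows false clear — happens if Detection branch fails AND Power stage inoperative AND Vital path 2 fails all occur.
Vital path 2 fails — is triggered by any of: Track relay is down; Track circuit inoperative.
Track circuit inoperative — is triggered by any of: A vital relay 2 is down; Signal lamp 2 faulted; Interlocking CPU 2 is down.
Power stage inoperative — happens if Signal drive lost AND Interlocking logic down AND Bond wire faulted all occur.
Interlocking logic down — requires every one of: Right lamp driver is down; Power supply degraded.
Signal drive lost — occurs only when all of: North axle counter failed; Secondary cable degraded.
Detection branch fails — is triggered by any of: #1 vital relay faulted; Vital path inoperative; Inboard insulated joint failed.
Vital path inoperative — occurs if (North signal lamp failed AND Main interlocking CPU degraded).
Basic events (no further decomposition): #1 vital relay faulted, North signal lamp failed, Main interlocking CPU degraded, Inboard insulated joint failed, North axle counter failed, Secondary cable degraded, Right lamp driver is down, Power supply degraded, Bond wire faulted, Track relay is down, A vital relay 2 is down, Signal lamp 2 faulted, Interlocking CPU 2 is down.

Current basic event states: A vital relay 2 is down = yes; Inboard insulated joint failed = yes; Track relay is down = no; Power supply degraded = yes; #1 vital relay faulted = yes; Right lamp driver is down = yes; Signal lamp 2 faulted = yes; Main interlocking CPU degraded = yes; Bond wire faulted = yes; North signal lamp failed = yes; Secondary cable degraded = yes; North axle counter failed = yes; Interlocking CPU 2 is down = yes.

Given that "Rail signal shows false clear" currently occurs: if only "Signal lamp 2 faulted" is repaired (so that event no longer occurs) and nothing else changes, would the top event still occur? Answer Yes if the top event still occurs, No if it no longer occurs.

Yes

Counterfactual: set "Signal lamp 2 faulted" to not occurred.
Vital path inoperative [AND]: North signal lamp failed=occurs, Main interlocking CPU degraded=occurs → all inputs occur → occurs.
Detection branch fails [OR]: #1 vital relay faulted=occurs, Vital path inoperative=occurs, Inboard insulated joint failed=occurs → at least one input occurs → occurs.
Signal drive lost [AND]: North axle counter failed=occurs, Secondary cable degraded=occurs → all inputs occur → occurs.
Interlocking logic down [AND]: Right lamp driver is down=occurs, Power supply degraded=occurs → all inputs occur → occurs.
Power stage inoperative [AND]: Signal drive lost=occurs, Interlocking logic down=occurs, Bond wire faulted=occurs → all inputs occur → occurs.
Track circuit inoperative [OR]: A vital relay 2 is down=occurs, Signal lamp 2 faulted=not, Interlocking CPU 2 is down=occurs → at least one input occurs → occurs.
Vital path 2 fails [OR]: Track relay is down=not, Track circuit inoperative=occurs → at least one input occurs → occurs.
Rail signal shows false clear [AND]: Detection branch fails=occurs, Power stage inoperative=occurs, Vital path 2 fails=occurs → all inputs occur → occurs.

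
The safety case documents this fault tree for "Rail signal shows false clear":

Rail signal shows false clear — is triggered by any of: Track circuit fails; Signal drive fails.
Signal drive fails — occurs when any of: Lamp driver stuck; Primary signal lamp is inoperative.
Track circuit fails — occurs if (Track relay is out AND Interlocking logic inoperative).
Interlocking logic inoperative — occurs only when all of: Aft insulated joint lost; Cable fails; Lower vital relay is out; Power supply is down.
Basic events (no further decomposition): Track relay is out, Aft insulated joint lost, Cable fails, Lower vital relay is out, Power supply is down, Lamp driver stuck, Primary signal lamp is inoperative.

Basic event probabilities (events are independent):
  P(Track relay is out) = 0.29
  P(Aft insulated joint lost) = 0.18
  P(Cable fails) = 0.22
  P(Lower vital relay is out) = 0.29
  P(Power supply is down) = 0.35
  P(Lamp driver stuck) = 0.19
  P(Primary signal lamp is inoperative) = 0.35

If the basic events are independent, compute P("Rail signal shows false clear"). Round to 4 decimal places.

P(Interlocking logic inoperative) [AND] = 0.18 × 0.22 × 0.29 × 0.35 = 0.004019
P(Track circuit fails) [AND] = 0.29 × 0.004019 = 0.001166
P(Signal drive fails) [OR] = 1 − (1−0.19) × (1−0.35) = 0.473500
P(Rail signal shows false clear) [OR] = 1 − (1−0.001166) × (1−0.473500) = 0.474114
Rounded to 4 decimal places: P(Rail signal shows false clear) ≈ 0.4741.

0.4741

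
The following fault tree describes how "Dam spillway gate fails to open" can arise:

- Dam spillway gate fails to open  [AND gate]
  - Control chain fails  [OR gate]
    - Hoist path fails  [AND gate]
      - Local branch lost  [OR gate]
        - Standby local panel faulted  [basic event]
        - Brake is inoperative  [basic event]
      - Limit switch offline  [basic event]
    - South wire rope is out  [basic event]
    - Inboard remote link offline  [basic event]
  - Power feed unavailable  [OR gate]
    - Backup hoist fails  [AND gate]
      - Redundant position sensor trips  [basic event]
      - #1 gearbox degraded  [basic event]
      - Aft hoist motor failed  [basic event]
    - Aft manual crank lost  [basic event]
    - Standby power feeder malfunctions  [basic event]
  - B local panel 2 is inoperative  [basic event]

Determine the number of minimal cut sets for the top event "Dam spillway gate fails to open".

Local branch lost [OR]: union of children's cut sets → 2 cut set(s).
Hoist path fails [AND]: one cut set from each child combined → 2 × 1 = 2 cut set(s).
Control chain fails [OR]: union of children's cut sets → 4 cut set(s).
Backup hoist fails [AND]: one cut set from each child combined → 1 × 1 × 1 = 1 cut set(s).
Power feed unavailable [OR]: union of children's cut sets → 3 cut set(s).
Dam spillway gate fails to open [AND]: one cut set from each child combined → 4 × 3 × 1 = 12 cut set(s).

12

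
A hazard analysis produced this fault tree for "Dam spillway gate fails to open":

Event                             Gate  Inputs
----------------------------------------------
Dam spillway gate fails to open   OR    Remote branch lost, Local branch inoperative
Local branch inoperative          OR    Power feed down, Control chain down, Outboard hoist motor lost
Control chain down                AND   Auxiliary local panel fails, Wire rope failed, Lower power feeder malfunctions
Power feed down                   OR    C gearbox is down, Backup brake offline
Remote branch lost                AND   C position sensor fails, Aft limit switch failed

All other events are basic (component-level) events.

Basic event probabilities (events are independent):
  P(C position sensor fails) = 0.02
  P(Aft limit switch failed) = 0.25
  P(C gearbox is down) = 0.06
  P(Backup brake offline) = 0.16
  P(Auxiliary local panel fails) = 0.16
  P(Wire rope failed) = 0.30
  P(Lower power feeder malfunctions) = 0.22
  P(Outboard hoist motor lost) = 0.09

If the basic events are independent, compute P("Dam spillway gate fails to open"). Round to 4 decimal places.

0.2926

P(Remote branch lost) [AND] = 0.02 × 0.25 = 0.005000
P(Power feed down) [OR] = 1 − (1−0.06) × (1−0.16) = 0.210400
P(Control chain down) [AND] = 0.16 × 0.30 × 0.22 = 0.010560
P(Local branch inoperative) [OR] = 1 − (1−0.210400) × (1−0.010560) × (1−0.09) = 0.289052
P(Dam spillway gate fails to open) [OR] = 1 − (1−0.005000) × (1−0.289052) = 0.292607
Rounded to 4 decimal places: P(Dam spillway gate fails to open) ≈ 0.2926.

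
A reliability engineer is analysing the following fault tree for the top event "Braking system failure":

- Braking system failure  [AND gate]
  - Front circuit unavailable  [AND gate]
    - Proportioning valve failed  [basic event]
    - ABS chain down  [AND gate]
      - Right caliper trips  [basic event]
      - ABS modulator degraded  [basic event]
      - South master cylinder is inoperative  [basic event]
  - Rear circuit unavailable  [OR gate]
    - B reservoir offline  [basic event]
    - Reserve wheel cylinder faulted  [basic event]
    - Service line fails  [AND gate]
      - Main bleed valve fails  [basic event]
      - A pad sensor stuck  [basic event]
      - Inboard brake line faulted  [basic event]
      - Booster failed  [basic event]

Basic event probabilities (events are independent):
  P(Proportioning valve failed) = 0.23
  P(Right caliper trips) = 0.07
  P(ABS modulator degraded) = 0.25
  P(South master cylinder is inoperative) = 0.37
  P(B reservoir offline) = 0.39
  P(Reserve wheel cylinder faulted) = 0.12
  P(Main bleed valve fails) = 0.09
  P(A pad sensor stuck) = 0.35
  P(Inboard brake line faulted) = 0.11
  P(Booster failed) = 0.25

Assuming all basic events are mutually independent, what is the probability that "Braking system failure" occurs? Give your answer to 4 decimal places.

0.0007

P(ABS chain down) [AND] = 0.07 × 0.25 × 0.37 = 0.006475
P(Front circuit unavailable) [AND] = 0.23 × 0.006475 = 0.001489
P(Service line fails) [AND] = 0.09 × 0.35 × 0.11 × 0.25 = 0.000866
P(Rear circuit unavailable) [OR] = 1 − (1−0.39) × (1−0.12) × (1−0.000866) = 0.463665
P(Braking system failure) [AND] = 0.001489 × 0.463665 = 0.000690
Rounded to 4 decimal places: P(Braking system failure) ≈ 0.0007.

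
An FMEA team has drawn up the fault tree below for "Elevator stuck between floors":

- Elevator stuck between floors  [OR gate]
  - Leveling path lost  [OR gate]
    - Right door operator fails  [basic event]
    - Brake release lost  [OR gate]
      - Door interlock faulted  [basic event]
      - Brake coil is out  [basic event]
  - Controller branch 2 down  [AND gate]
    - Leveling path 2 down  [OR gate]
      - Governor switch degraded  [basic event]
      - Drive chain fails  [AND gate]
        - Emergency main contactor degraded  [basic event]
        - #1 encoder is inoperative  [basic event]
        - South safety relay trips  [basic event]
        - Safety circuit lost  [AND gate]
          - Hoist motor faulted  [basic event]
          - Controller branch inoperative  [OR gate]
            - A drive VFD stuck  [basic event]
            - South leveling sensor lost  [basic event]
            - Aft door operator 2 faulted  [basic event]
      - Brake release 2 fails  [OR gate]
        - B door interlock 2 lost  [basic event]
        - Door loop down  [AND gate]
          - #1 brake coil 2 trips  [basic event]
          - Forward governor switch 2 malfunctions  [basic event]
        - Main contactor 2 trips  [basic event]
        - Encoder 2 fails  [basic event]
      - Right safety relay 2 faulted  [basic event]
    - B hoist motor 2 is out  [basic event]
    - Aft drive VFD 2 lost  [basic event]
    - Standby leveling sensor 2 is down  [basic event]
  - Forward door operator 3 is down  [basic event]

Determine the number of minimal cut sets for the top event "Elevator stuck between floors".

13

Brake release lost [OR]: union of children's cut sets → 2 cut set(s).
Leveling path lost [OR]: union of children's cut sets → 3 cut set(s).
Controller branch inoperative [OR]: union of children's cut sets → 3 cut set(s).
Safety circuit lost [AND]: one cut set from each child combined → 1 × 3 = 3 cut set(s).
Drive chain fails [AND]: one cut set from each child combined → 1 × 1 × 1 × 3 = 3 cut set(s).
Door loop down [AND]: one cut set from each child combined → 1 × 1 = 1 cut set(s).
Brake release 2 fails [OR]: union of children's cut sets → 4 cut set(s).
Leveling path 2 down [OR]: union of children's cut sets → 9 cut set(s).
Controller branch 2 down [AND]: one cut set from each child combined → 9 × 1 × 1 × 1 = 9 cut set(s).
Elevator stuck between floors [OR]: union of children's cut sets → 13 cut set(s).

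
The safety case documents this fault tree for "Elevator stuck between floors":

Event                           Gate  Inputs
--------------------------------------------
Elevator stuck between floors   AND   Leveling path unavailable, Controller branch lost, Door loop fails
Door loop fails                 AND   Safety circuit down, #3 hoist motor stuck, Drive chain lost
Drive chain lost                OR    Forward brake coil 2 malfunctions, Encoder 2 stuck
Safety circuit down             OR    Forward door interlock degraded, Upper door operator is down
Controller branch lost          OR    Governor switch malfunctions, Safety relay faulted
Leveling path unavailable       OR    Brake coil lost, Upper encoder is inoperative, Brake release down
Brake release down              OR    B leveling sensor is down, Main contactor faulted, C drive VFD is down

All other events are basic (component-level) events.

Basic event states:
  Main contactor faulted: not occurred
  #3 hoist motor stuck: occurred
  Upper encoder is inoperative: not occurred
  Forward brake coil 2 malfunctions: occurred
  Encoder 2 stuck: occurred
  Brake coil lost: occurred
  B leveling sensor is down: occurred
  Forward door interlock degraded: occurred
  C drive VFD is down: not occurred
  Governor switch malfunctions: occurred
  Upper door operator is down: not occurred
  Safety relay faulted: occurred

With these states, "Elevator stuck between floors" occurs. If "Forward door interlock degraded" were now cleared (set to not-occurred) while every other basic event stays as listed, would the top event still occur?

Counterfactual: set "Forward door interlock degraded" to not occurred.
Brake release down [OR]: B leveling sensor is down=occurs, Main contactor faulted=not, C drive VFD is down=not → at least one input occurs → occurs.
Leveling path unavailable [OR]: Brake coil lost=occurs, Upper encoder is inoperative=not, Brake release down=occurs → at least one input occurs → occurs.
Controller branch lost [OR]: Governor switch malfunctions=occurs, Safety relay faulted=occurs → at least one input occurs → occurs.
Safety circuit down [OR]: Forward door interlock degraded=not, Upper door operator is down=not → no input occurs → does not occur.
Drive chain lost [OR]: Forward brake coil 2 malfunctions=occurs, Encoder 2 stuck=occurs → at least one input occurs → occurs.
Door loop fails [AND]: Safety circuit down=not, #3 hoist motor stuck=occurs, Drive chain lost=occurs → not all inputs occur → does not occur.
Elevator stuck between floors [AND]: Leveling path unavailable=occurs, Controller branch lost=occurs, Door loop fails=not → not all inputs occur → does not occur.

No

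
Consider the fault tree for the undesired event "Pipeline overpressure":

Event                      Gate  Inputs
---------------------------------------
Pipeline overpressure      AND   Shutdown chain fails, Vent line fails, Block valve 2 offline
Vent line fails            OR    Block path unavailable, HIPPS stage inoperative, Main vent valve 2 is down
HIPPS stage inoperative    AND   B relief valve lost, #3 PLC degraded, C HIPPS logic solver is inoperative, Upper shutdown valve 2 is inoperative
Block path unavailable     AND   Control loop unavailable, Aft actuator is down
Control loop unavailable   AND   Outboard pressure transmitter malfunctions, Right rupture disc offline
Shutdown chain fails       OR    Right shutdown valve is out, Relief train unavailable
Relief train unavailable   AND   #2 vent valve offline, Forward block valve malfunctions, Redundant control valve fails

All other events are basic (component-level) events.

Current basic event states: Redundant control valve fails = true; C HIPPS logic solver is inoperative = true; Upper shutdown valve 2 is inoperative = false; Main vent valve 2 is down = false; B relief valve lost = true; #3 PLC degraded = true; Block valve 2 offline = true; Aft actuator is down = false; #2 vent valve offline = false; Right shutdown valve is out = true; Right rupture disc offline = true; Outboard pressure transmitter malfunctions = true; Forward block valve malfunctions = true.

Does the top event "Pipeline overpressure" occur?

No

Relief train unavailable [AND]: #2 vent valve offline=not, Forward block valve malfunctions=occurs, Redundant control valve fails=occurs → not all inputs occur → does not occur.
Shutdown chain fails [OR]: Right shutdown valve is out=occurs, Relief train unavailable=not → at least one input occurs → occurs.
Control loop unavailable [AND]: Outboard pressure transmitter malfunctions=occurs, Right rupture disc offline=occurs → all inputs occur → occurs.
Block path unavailable [AND]: Control loop unavailable=occurs, Aft actuator is down=not → not all inputs occur → does not occur.
HIPPS stage inoperative [AND]: B relief valve lost=occurs, #3 PLC degraded=occurs, C HIPPS logic solver is inoperative=occurs, Upper shutdown valve 2 is inoperative=not → not all inputs occur → does not occur.
Vent line fails [OR]: Block path unavailable=not, HIPPS stage inoperative=not, Main vent valve 2 is down=not → no input occurs → does not occur.
Pipeline overpressure [AND]: Shutdown chain fails=occurs, Vent line fails=not, Block valve 2 offline=occurs → not all inputs occur → does not occur.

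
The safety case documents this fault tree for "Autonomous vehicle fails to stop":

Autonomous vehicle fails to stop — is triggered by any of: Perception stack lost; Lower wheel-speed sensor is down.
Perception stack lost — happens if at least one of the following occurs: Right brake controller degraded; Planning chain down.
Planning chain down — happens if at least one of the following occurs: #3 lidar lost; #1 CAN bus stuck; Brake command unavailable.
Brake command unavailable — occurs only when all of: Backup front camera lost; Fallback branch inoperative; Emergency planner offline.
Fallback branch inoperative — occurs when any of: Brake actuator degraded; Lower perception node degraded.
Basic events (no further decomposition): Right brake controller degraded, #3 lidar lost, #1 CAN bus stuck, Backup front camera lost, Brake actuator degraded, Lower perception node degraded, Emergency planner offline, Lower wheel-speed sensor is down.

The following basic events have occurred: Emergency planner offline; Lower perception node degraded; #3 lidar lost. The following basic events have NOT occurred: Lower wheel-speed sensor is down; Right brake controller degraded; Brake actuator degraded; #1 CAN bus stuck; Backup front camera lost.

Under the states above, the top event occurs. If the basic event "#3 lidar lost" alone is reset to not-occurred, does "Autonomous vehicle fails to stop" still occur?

Counterfactual: set "#3 lidar lost" to not occurred.
Fallback branch inoperative [OR]: Brake actuator degraded=not, Lower perception node degraded=occurs → at least one input occurs → occurs.
Brake command unavailable [AND]: Backup front camera lost=not, Fallback branch inoperative=occurs, Emergency planner offline=occurs → not all inputs occur → does not occur.
Planning chain down [OR]: #3 lidar lost=not, #1 CAN bus stuck=not, Brake command unavailable=not → no input occurs → does not occur.
Perception stack lost [OR]: Right brake controller degraded=not, Planning chain down=not → no input occurs → does not occur.
Autonomous vehicle fails to stop [OR]: Perception stack lost=not, Lower wheel-speed sensor is down=not → no input occurs → does not occur.

No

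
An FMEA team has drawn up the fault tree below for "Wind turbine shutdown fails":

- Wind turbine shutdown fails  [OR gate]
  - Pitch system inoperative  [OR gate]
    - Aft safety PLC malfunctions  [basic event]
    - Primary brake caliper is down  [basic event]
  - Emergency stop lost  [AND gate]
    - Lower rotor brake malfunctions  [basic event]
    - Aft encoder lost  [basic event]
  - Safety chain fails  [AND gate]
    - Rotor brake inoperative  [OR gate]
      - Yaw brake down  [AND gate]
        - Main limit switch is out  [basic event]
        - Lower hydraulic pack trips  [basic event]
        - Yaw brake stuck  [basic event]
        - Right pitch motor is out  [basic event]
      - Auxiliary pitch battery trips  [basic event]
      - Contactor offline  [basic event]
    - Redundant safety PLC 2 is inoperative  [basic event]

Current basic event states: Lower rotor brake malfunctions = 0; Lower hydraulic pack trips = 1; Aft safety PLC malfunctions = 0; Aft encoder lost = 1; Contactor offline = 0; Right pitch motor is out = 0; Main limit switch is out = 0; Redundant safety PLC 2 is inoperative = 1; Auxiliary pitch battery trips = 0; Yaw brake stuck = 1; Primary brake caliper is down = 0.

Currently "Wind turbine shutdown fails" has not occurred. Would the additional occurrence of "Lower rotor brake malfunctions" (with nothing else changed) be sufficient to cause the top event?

Yes

Counterfactual: set "Lower rotor brake malfunctions" to occurred.
Pitch system inoperative [OR]: Aft safety PLC malfunctions=not, Primary brake caliper is down=not → no input occurs → does not occur.
Emergency stop lost [AND]: Lower rotor brake malfunctions=occurs, Aft encoder lost=occurs → all inputs occur → occurs.
Yaw brake down [AND]: Main limit switch is out=not, Lower hydraulic pack trips=occurs, Yaw brake stuck=occurs, Right pitch motor is out=not → not all inputs occur → does not occur.
Rotor brake inoperative [OR]: Yaw brake down=not, Auxiliary pitch battery trips=not, Contactor offline=not → no input occurs → does not occur.
Safety chain fails [AND]: Rotor brake inoperative=not, Redundant safety PLC 2 is inoperative=occurs → not all inputs occur → does not occur.
Wind turbine shutdown fails [OR]: Pitch system inoperative=not, Emergency stop lost=occurs, Safety chain fails=not → at least one input occurs → occurs.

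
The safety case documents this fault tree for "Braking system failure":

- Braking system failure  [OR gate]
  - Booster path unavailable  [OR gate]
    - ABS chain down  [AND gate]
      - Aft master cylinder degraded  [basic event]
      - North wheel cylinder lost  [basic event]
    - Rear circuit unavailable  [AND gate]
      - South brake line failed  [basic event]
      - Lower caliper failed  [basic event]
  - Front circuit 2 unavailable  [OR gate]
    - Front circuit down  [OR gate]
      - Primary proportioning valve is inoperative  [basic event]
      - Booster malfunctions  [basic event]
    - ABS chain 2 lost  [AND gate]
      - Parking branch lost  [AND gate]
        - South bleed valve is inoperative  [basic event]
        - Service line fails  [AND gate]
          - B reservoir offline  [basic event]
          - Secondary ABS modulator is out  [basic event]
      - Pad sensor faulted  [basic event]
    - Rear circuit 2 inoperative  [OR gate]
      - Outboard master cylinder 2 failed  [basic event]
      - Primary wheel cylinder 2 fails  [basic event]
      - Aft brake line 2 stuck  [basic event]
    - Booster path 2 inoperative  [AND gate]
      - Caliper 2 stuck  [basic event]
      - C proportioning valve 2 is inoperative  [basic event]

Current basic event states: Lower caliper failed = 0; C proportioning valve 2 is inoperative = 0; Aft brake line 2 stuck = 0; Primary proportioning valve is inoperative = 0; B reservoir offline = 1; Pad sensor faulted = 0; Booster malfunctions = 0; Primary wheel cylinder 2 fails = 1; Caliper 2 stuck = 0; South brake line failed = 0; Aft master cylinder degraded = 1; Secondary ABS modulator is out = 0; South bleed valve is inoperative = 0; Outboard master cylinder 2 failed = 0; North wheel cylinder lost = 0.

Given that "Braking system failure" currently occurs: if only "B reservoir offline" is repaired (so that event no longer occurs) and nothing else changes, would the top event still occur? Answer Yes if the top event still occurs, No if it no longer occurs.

Counterfactual: set "B reservoir offline" to not occurred.
ABS chain down [AND]: Aft master cylinder degraded=occurs, North wheel cylinder lost=not → not all inputs occur → does not occur.
Rear circuit unavailable [AND]: South brake line failed=not, Lower caliper failed=not → not all inputs occur → does not occur.
Booster path unavailable [OR]: ABS chain down=not, Rear circuit unavailable=not → no input occurs → does not occur.
Front circuit down [OR]: Primary proportioning valve is inoperative=not, Booster malfunctions=not → no input occurs → does not occur.
Service line fails [AND]: B reservoir offline=not, Secondary ABS modulator is out=not → not all inputs occur → does not occur.
Parking branch lost [AND]: South bleed valve is inoperative=not, Service line fails=not → not all inputs occur → does not occur.
ABS chain 2 lost [AND]: Parking branch lost=not, Pad sensor faulted=not → not all inputs occur → does not occur.
Rear circuit 2 inoperative [OR]: Outboard master cylinder 2 failed=not, Primary wheel cylinder 2 fails=occurs, Aft brake line 2 stuck=not → at least one input occurs → occurs.
Booster path 2 inoperative [AND]: Caliper 2 stuck=not, C proportioning valve 2 is inoperative=not → not all inputs occur → does not occur.
Front circuit 2 unavailable [OR]: Front circuit down=not, ABS chain 2 lost=not, Rear circuit 2 inoperative=occurs, Booster path 2 inoperative=not → at least one input occurs → occurs.
Braking system failure [OR]: Booster path unavailable=not, Front circuit 2 unavailable=occurs → at least one input occurs → occurs.

Yes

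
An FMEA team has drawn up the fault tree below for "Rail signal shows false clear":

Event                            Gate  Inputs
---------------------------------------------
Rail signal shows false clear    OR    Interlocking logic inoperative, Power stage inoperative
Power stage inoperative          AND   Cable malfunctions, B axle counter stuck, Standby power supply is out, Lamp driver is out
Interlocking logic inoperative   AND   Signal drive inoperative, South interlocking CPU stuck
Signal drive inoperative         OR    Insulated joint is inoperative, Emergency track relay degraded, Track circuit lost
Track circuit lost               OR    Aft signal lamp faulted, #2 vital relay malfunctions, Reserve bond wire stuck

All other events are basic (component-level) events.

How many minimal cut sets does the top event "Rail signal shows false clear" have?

6

Track circuit lost [OR]: union of children's cut sets → 3 cut set(s).
Signal drive inoperative [OR]: union of children's cut sets → 5 cut set(s).
Interlocking logic inoperative [AND]: one cut set from each child combined → 5 × 1 = 5 cut set(s).
Power stage inoperative [AND]: one cut set from each child combined → 1 × 1 × 1 × 1 = 1 cut set(s).
Rail signal shows false clear [OR]: union of children's cut sets → 6 cut set(s).
Minimal cut sets: {Insulated joint is inoperative, South interlocking CPU stuck}; {Emergency track relay degraded, South interlocking CPU stuck}; {Aft signal lamp faulted, South interlocking CPU stuck}; {#2 vital relay malfunctions, South interlocking CPU stuck}; {Reserve bond wire stuck, South interlocking CPU stuck}; {B axle counter stuck, Cable malfunctions, Lamp driver is out, Standby power supply is out}.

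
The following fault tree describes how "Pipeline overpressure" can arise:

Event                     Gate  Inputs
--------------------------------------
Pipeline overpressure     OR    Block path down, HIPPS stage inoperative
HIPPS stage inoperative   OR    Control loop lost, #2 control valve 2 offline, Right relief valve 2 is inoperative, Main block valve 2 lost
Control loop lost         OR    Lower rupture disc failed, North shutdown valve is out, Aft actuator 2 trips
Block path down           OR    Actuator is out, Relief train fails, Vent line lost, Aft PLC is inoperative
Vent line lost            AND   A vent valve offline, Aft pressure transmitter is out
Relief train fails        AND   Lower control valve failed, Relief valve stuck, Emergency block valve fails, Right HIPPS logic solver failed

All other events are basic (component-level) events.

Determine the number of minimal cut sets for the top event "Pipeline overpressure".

10

Relief train fails [AND]: one cut set from each child combined → 1 × 1 × 1 × 1 = 1 cut set(s).
Vent line lost [AND]: one cut set from each child combined → 1 × 1 = 1 cut set(s).
Block path down [OR]: union of children's cut sets → 4 cut set(s).
Control loop lost [OR]: union of children's cut sets → 3 cut set(s).
HIPPS stage inoperative [OR]: union of children's cut sets → 6 cut set(s).
Pipeline overpressure [OR]: union of children's cut sets → 10 cut set(s).
Minimal cut sets: {Actuator is out}; {Emergency block valve fails, Lower control valve failed, Relief valve stuck, Right HIPPS logic solver failed}; {A vent valve offline, Aft pressure transmitter is out}; {Aft PLC is inoperative}; {Lower rupture disc failed}; {North shutdown valve is out}; {Aft actuator 2 trips}; {#2 control valve 2 offline}; {Right relief valve 2 is inoperative}; {Main block valve 2 lost}.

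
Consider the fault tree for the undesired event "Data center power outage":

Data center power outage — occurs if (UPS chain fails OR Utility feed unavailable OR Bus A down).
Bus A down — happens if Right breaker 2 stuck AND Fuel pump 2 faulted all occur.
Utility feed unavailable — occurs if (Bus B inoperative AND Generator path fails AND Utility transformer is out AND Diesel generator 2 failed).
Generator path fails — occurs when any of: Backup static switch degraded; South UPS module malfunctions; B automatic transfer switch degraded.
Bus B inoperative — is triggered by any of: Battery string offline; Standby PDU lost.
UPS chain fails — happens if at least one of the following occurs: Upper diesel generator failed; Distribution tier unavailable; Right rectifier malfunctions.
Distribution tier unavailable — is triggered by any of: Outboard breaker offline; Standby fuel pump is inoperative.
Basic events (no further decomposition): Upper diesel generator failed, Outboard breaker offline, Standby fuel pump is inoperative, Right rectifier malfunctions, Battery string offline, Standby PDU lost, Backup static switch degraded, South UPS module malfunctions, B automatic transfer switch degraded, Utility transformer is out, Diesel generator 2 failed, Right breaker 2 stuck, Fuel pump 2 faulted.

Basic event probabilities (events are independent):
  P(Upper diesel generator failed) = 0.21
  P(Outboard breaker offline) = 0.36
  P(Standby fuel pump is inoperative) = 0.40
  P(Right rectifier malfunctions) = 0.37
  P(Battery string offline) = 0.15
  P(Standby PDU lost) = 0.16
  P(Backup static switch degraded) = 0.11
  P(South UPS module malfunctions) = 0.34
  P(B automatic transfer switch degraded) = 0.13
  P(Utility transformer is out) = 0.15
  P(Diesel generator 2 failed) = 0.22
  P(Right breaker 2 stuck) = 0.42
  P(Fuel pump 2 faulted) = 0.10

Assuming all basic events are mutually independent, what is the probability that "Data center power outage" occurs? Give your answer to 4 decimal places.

P(Distribution tier unavailable) [OR] = 1 − (1−0.36) × (1−0.40) = 0.616000
P(UPS chain fails) [OR] = 1 − (1−0.21) × (1−0.616000) × (1−0.37) = 0.808883
P(Bus B inoperative) [OR] = 1 − (1−0.15) × (1−0.16) = 0.286000
P(Generator path fails) [OR] = 1 − (1−0.11) × (1−0.34) × (1−0.13) = 0.488962
P(Utility feed unavailable) [AND] = 0.286000 × 0.488962 × 0.15 × 0.22 = 0.004615
P(Bus A down) [AND] = 0.42 × 0.10 = 0.042000
P(Data center power outage) [OR] = 1 − (1−0.808883) × (1−0.004615) × (1−0.042000) = 0.817755
Rounded to 4 decimal places: P(Data center power outage) ≈ 0.8178.

0.8178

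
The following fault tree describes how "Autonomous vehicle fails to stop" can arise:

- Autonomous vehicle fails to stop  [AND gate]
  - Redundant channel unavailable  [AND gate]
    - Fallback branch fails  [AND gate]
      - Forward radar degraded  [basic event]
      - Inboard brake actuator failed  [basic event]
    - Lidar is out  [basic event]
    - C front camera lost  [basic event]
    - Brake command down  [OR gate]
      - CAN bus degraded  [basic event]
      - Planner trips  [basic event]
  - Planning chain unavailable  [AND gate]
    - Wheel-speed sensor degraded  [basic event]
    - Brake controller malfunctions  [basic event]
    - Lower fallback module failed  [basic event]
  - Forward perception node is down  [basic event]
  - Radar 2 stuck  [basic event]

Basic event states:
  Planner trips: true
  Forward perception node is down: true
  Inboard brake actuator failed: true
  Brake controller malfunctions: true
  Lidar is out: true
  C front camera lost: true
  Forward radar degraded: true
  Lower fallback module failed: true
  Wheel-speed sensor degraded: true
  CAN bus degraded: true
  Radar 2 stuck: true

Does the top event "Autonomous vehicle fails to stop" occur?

Yes

Fallback branch fails [AND]: Forward radar degraded=occurs, Inboard brake actuator failed=occurs → all inputs occur → occurs.
Brake command down [OR]: CAN bus degraded=occurs, Planner trips=occurs → at least one input occurs → occurs.
Redundant channel unavailable [AND]: Fallback branch fails=occurs, Lidar is out=occurs, C front camera lost=occurs, Brake command down=occurs → all inputs occur → occurs.
Planning chain unavailable [AND]: Wheel-speed sensor degraded=occurs, Brake controller malfunctions=occurs, Lower fallback module failed=occurs → all inputs occur → occurs.
Autonomous vehicle fails to stop [AND]: Redundant channel unavailable=occurs, Planning chain unavailable=occurs, Forward perception node is down=occurs, Radar 2 stuck=occurs → all inputs occur → occurs.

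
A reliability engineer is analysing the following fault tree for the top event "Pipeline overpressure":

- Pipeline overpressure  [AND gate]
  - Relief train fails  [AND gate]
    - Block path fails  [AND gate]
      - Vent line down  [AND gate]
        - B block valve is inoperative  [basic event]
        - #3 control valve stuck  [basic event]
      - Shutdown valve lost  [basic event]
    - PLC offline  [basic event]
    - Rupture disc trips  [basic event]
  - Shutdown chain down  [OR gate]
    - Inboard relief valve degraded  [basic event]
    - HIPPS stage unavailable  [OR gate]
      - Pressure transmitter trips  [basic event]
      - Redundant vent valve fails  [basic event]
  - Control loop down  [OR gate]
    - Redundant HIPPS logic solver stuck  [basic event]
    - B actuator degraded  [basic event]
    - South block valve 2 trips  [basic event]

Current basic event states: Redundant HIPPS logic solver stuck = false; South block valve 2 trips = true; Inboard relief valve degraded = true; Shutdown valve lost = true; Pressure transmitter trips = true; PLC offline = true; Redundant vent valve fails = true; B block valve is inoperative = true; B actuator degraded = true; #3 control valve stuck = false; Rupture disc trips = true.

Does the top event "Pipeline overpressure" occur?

No

Vent line down [AND]: B block valve is inoperative=occurs, #3 control valve stuck=not → not all inputs occur → does not occur.
Block path fails [AND]: Vent line down=not, Shutdown valve lost=occurs → not all inputs occur → does not occur.
Relief train fails [AND]: Block path fails=not, PLC offline=occurs, Rupture disc trips=occurs → not all inputs occur → does not occur.
HIPPS stage unavailable [OR]: Pressure transmitter trips=occurs, Redundant vent valve fails=occurs → at least one input occurs → occurs.
Shutdown chain down [OR]: Inboard relief valve degraded=occurs, HIPPS stage unavailable=occurs → at least one input occurs → occurs.
Control loop down [OR]: Redundant HIPPS logic solver stuck=not, B actuator degraded=occurs, South block valve 2 trips=occurs → at least one input occurs → occurs.
Pipeline overpressure [AND]: Relief train fails=not, Shutdown chain down=occurs, Control loop down=occurs → not all inputs occur → does not occur.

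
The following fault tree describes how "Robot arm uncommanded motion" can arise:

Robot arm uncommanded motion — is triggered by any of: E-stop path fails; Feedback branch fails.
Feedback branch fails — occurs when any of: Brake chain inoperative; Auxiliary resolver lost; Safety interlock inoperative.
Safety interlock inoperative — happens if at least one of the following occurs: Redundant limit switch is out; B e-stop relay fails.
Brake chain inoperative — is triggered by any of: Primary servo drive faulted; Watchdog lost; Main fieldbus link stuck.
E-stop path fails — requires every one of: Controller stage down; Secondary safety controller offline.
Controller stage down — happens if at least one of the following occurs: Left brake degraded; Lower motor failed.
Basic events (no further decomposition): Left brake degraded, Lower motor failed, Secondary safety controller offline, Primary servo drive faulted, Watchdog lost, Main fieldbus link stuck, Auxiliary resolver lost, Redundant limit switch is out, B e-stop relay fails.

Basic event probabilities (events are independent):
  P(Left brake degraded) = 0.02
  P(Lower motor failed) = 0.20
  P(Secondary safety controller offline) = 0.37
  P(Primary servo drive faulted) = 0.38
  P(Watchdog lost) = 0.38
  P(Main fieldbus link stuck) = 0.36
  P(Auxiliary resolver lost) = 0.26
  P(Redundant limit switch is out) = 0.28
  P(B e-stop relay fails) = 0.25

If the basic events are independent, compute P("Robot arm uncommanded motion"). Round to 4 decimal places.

P(Controller stage down) [OR] = 1 − (1−0.02) × (1−0.20) = 0.216000
P(E-stop path fails) [AND] = 0.216000 × 0.37 = 0.079920
P(Brake chain inoperative) [OR] = 1 − (1−0.38) × (1−0.38) × (1−0.36) = 0.753984
P(Safety interlock inoperative) [OR] = 1 − (1−0.28) × (1−0.25) = 0.460000
P(Feedback branch fails) [OR] = 1 − (1−0.753984) × (1−0.26) × (1−0.460000) = 0.901692
P(Robot arm uncommanded motion) [OR] = 1 − (1−0.079920) × (1−0.901692) = 0.909549
Rounded to 4 decimal places: P(Robot arm uncommanded motion) ≈ 0.9095.

0.9095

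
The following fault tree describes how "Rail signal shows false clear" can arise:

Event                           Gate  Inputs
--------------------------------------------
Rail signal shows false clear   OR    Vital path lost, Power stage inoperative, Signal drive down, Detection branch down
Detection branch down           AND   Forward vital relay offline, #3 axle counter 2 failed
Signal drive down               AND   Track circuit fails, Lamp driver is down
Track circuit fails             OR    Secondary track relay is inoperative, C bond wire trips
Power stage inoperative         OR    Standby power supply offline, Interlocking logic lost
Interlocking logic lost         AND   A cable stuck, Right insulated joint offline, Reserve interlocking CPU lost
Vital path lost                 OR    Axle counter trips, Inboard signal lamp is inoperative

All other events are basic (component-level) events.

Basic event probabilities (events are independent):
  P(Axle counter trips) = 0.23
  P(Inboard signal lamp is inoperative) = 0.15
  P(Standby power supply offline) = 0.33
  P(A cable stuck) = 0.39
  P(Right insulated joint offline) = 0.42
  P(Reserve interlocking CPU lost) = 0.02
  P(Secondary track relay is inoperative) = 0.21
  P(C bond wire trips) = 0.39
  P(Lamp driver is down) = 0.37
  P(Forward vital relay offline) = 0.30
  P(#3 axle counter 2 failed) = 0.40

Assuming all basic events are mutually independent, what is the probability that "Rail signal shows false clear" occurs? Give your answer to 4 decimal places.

P(Vital path lost) [OR] = 1 − (1−0.23) × (1−0.15) = 0.345500
P(Interlocking logic lost) [AND] = 0.39 × 0.42 × 0.02 = 0.003276
P(Power stage inoperative) [OR] = 1 − (1−0.33) × (1−0.003276) = 0.332195
P(Track circuit fails) [OR] = 1 − (1−0.21) × (1−0.39) = 0.518100
P(Signal drive down) [AND] = 0.518100 × 0.37 = 0.191697
P(Detection branch down) [AND] = 0.30 × 0.40 = 0.120000
P(Rail signal shows false clear) [OR] = 1 − (1−0.345500) × (1−0.332195) × (1−0.191697) × (1−0.120000) = 0.689103
Rounded to 4 decimal places: P(Rail signal shows false clear) ≈ 0.6891.

0.6891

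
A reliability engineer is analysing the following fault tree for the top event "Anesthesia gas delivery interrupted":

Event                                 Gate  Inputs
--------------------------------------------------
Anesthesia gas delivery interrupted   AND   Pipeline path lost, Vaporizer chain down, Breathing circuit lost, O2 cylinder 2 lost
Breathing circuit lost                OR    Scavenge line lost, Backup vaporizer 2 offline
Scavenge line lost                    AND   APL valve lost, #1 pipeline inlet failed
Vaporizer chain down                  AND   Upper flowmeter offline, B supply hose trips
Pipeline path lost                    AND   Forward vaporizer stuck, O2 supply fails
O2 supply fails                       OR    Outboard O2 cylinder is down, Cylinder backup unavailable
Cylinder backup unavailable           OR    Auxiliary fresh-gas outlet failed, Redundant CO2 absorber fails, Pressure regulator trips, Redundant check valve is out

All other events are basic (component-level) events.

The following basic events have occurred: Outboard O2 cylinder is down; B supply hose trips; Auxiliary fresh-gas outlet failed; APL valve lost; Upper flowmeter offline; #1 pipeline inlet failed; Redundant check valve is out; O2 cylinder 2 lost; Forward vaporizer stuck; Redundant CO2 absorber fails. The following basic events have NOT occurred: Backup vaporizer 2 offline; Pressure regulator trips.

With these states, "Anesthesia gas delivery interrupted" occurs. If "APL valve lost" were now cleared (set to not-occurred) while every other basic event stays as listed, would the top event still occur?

Counterfactual: set "APL valve lost" to not occurred.
Cylinder backup unavailable [OR]: Auxiliary fresh-gas outlet failed=occurs, Redundant CO2 absorber fails=occurs, Pressure regulator trips=not, Redundant check valve is out=occurs → at least one input occurs → occurs.
O2 supply fails [OR]: Outboard O2 cylinder is down=occurs, Cylinder backup unavailable=occurs → at least one input occurs → occurs.
Pipeline path lost [AND]: Forward vaporizer stuck=occurs, O2 supply fails=occurs → all inputs occur → occurs.
Vaporizer chain down [AND]: Upper flowmeter offline=occurs, B supply hose trips=occurs → all inputs occur → occurs.
Scavenge line lost [AND]: APL valve lost=not, #1 pipeline inlet failed=occurs → not all inputs occur → does not occur.
Breathing circuit lost [OR]: Scavenge line lost=not, Backup vaporizer 2 offline=not → no input occurs → does not occur.
Anesthesia gas delivery interrupted [AND]: Pipeline path lost=occurs, Vaporizer chain down=occurs, Breathing circuit lost=not, O2 cylinder 2 lost=occurs → not all inputs occur → does not occur.

No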